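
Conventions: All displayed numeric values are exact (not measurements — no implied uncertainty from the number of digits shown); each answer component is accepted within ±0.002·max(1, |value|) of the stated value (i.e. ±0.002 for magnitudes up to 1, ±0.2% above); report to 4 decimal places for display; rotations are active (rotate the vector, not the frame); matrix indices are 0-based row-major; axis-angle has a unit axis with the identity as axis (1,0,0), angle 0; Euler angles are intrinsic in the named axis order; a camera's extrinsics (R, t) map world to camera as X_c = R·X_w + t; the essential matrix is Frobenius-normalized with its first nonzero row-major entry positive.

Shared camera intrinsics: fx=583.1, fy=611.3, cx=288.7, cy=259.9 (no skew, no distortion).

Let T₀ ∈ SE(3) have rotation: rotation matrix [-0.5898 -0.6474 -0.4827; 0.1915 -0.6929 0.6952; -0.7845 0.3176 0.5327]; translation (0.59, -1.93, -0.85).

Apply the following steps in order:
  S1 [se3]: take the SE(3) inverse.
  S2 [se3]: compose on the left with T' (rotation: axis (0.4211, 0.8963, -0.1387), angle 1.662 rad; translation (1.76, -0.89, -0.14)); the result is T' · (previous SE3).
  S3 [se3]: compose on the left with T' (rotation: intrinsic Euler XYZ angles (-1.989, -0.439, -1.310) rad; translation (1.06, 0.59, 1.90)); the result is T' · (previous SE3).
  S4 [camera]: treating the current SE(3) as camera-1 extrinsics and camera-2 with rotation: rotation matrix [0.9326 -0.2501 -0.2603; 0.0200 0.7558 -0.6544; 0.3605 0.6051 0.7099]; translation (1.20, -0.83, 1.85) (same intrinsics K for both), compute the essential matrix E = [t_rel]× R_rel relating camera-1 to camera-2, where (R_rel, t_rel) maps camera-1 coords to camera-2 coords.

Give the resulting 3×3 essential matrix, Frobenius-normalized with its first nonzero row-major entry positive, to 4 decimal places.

after S1 (invert_se3): R=[-0.5898 0.1915 -0.7845; -0.6474 -0.6929 0.3176; -0.4827 0.6952 0.5327], t=(0.0508, -0.6853, 2.0792)
after S2 (compose_se3): R=[-0.8166 0.2148 0.5358; -0.4020 -0.8777 -0.2609; 0.4142 -0.4284 0.8031], t=(3.1118, -2.5684, -0.5286)
after S3 (compose_se3): R=[-0.7183 -0.5354 -0.4444; -0.1684 -0.4860 0.8576; -0.6751 0.6908 0.2590], t=(-0.2353, 0.9905, 5.7368)
after S4 (essential): [0.1706 -0.1171 -0.0476; 0.6358 -0.1529 -0.1799; -0.1705 -0.6803 0.0547]

matrix = [0.1706 -0.1171 -0.0476; 0.6358 -0.1529 -0.1799; -0.1705 -0.6803 0.0547]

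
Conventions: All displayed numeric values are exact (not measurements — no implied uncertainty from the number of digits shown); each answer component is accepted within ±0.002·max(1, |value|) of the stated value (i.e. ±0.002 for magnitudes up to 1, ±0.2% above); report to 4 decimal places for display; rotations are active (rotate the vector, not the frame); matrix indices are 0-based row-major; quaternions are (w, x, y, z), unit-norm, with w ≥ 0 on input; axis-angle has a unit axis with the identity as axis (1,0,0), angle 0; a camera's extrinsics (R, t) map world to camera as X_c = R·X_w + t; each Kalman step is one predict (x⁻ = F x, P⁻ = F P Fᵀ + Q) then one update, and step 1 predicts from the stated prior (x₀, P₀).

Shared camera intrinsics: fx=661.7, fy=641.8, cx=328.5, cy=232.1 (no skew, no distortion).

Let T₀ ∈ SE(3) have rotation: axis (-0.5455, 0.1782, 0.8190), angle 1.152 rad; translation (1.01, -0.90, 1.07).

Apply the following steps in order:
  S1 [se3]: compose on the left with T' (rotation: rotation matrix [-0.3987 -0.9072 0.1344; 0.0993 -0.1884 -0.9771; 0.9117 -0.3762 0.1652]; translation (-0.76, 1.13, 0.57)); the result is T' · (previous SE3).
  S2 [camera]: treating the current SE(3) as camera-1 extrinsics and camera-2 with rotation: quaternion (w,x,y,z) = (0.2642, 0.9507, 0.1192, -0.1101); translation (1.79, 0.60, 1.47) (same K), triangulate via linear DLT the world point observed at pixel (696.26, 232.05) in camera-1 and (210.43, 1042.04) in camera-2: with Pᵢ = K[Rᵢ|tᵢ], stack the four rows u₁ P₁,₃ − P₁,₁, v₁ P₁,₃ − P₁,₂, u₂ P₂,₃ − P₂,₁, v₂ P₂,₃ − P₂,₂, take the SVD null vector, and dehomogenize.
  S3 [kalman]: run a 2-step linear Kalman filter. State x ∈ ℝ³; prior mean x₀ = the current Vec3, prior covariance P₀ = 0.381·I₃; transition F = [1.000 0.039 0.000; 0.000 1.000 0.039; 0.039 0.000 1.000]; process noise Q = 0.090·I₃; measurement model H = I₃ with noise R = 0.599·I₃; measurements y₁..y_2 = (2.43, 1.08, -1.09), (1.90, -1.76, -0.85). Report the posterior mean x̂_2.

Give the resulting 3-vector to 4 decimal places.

result = (0.7102, -0.9837, -0.8726)

after S1 (compose_se3): R=[-0.9164 -0.1200 -0.3817; 0.3459 0.2421 -0.9065; 0.2012 -0.9628 -0.1804], t=(-0.2024, 0.3544, 2.0061)
after S2 (triangulate): (-1.7967, -1.8034, -0.7760)
after S3 (kf_track): (0.7102, -0.9837, -0.8726)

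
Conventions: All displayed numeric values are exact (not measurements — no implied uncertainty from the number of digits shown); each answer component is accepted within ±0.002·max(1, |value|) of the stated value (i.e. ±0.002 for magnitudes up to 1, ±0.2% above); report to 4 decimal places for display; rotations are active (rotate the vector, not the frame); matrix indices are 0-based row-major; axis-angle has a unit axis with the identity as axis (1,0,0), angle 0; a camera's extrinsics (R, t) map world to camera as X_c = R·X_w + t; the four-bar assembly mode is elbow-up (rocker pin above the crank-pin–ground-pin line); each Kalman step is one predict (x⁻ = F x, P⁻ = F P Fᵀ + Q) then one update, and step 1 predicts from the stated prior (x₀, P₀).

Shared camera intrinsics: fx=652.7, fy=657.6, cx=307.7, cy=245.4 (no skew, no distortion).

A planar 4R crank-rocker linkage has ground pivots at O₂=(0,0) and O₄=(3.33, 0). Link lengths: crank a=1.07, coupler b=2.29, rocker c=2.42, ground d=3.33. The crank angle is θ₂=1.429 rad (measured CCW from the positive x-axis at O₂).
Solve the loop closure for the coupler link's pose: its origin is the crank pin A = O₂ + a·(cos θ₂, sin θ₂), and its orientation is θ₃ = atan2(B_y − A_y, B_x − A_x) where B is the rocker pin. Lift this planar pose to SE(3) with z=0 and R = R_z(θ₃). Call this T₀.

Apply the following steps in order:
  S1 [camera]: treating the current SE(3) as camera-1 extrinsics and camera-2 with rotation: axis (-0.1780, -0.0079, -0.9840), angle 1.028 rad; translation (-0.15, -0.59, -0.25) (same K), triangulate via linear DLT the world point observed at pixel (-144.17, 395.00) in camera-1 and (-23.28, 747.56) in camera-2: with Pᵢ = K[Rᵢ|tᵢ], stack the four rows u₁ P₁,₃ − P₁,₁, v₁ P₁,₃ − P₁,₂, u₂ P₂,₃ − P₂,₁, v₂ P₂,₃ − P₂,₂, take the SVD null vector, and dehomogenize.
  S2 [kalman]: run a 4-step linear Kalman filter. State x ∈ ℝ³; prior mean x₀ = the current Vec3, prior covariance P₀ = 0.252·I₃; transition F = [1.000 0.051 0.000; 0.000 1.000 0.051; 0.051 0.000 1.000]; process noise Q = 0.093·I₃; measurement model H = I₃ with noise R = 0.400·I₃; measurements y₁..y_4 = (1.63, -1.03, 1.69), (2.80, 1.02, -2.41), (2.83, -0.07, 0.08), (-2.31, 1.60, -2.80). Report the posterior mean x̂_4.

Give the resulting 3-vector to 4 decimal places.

source (fourbar_fk): coupler pose = R=[0.8845 -0.4665 0.0000; 0.4665 0.8845 0.0000; 0.0000 0.0000 1.0000], t=(0.1512, 1.0593, 0.0000)
after S1 (triangulate): (-1.5896, 0.1294, 1.8997)
after S2 (kf_track): (0.1718, 0.6310, -0.9662)

result = (0.1718, 0.6310, -0.9662)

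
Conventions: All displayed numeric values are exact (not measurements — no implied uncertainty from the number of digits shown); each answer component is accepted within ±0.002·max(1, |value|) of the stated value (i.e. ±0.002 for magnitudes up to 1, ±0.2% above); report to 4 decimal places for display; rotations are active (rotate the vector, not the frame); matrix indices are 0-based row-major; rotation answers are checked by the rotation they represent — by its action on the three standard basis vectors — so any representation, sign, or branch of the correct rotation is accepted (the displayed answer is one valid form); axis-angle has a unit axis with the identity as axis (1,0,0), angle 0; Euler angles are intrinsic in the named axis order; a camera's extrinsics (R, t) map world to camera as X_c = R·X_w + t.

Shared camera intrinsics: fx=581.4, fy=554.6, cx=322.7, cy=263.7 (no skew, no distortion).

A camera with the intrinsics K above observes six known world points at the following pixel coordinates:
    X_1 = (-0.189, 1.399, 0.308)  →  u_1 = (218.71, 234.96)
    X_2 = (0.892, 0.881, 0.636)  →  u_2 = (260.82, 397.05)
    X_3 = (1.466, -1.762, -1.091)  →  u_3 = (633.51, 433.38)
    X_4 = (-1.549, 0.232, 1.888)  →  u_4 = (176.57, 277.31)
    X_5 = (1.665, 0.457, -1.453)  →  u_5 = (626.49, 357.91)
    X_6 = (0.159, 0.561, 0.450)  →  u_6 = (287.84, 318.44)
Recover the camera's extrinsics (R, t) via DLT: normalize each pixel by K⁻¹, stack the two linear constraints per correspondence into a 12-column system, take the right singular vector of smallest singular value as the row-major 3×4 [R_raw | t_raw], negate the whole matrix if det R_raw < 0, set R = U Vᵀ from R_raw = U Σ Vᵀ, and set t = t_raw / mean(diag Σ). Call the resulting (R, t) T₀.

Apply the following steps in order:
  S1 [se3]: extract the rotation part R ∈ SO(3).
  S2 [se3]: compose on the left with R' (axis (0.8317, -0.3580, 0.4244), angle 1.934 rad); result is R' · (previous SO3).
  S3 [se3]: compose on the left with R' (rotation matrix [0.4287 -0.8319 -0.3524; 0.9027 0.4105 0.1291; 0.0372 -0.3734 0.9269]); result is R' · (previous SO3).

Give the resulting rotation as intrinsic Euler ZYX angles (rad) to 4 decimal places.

rotation (euler_zyx) = (-2.9426, -0.4477, -1.7837)

source (pnp_recover): camera pose = R=[0.2524 -0.5935 -0.7642; 0.7223 -0.4099 0.5570; -0.6439 -0.6926 0.3252], t=(0.3600, 0.3200, 4.9601)
after S1 (rot_of_se3): [0.2524 -0.5935 -0.7642; 0.7223 -0.4099 0.5570; -0.6439 -0.6926 0.3252]
after S2 (compose_so3): [-0.5236 -0.1170 -0.8439; 0.5003 0.7595 -0.4157; 0.6896 -0.6399 -0.3391]
after S3 (compose_so3): [-0.8836 -0.4566 0.1036; -0.1782 0.1235 -0.9762; 0.4329 -0.8811 -0.1905]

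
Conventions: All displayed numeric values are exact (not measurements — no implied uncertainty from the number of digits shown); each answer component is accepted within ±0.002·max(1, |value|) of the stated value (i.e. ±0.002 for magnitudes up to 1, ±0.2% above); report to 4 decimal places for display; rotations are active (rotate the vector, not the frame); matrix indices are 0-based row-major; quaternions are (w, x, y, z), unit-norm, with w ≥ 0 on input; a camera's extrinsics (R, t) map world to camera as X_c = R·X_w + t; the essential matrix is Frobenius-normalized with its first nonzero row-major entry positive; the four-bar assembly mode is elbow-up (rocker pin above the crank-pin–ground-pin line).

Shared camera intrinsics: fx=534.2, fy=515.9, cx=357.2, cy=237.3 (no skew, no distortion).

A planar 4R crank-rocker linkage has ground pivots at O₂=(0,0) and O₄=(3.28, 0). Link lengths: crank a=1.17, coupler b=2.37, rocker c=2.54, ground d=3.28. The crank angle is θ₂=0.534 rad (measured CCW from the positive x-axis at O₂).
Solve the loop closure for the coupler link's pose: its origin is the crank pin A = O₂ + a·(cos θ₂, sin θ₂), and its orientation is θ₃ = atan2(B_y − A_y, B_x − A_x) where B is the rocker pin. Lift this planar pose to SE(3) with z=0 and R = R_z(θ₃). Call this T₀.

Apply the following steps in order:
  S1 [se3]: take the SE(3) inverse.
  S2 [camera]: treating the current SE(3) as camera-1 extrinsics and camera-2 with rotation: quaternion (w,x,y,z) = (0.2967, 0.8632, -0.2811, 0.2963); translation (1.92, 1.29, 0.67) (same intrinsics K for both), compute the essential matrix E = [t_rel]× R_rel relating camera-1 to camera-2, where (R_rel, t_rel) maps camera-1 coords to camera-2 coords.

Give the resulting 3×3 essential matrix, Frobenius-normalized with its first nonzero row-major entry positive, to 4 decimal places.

source (fourbar_fk): coupler pose = R=[0.6369 -0.7709 0.0000; 0.7709 0.6369 0.0000; 0.0000 0.0000 1.0000], t=(1.0071, 0.5955, 0.0000)
after S1 (invert_se3): R=[0.6369 0.7709 0.0000; -0.7709 0.6369 -0.0000; 0.0000 0.0000 1.0000], t=(-1.1006, 0.3971, 0.0000)
after S2 (essential): [0.3884 0.0290 0.1747; -0.4279 -0.2032 0.5034; -0.3878 0.0349 -0.4341]

matrix = [0.3884 0.0290 0.1747; -0.4279 -0.2032 0.5034; -0.3878 0.0349 -0.4341]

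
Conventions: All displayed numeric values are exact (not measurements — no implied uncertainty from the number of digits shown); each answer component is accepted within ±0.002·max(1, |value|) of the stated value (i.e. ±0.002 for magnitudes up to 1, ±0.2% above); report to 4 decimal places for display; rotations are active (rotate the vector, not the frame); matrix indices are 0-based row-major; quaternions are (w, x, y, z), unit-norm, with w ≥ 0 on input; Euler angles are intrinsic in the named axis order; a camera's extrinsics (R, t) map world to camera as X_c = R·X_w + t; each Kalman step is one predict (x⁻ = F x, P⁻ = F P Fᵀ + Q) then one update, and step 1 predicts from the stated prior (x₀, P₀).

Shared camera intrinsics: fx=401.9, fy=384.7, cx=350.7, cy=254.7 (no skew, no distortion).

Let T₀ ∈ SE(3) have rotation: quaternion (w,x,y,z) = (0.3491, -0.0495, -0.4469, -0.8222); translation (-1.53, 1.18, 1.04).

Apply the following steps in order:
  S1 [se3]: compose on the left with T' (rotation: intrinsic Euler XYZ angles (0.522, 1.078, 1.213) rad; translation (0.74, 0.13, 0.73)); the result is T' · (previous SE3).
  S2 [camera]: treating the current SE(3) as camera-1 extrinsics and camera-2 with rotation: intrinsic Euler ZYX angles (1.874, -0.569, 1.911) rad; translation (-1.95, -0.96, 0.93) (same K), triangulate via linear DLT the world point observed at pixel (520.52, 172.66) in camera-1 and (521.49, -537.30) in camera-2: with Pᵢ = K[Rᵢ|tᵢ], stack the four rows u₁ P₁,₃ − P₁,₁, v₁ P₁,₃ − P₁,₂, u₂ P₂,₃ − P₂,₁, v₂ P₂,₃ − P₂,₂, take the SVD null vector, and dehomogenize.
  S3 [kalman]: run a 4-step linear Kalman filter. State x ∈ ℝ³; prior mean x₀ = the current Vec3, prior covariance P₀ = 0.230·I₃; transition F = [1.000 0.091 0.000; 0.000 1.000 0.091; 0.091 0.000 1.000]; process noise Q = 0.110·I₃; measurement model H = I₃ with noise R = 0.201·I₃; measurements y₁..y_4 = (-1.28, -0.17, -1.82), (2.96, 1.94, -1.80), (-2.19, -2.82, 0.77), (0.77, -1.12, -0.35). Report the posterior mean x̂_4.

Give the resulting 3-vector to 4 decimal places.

after S1 (compose_se3): R=[0.4569 0.8775 0.1456; -0.7613 0.4704 -0.4463; -0.4601 0.0930 0.8830], t=(0.8799, -1.7203, 1.9013)
after S2 (triangulate): (-1.2593, 1.3268, 1.6201)
after S3 (kf_track): (0.0522, -1.0270, -0.3069)

result = (0.0522, -1.0270, -0.3069)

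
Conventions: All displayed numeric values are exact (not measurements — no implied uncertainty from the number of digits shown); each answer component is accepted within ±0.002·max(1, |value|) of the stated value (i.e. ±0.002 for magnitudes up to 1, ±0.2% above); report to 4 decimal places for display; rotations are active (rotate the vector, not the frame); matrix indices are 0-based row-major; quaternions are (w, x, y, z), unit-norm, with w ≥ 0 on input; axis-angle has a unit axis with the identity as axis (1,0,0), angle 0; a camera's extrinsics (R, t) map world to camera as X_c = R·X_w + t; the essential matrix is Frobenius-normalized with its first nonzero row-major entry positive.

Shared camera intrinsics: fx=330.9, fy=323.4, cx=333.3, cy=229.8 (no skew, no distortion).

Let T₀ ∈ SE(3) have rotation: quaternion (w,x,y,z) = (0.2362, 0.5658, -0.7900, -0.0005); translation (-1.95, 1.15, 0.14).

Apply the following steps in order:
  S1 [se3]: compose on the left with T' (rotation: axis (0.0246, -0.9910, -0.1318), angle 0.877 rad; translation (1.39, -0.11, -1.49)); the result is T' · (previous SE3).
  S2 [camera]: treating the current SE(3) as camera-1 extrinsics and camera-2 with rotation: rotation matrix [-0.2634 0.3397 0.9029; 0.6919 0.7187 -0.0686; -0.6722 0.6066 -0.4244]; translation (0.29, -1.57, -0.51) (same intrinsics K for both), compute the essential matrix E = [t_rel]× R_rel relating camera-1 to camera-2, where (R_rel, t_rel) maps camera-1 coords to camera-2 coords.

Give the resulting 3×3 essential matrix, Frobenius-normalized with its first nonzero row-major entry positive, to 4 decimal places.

after S1 (compose_se3): R=[-0.5258 -0.7429 0.4142; -0.8506 0.4634 -0.2486; -0.0072 -0.4830 -0.8756], t=(0.1423, 1.2512, -2.8071)
after S2 (essential): [0.1574 0.4397 0.1154; 0.2154 -0.4521 -0.3141; -0.5809 -0.1845 0.2183]

matrix = [0.1574 0.4397 0.1154; 0.2154 -0.4521 -0.3141; -0.5809 -0.1845 0.2183]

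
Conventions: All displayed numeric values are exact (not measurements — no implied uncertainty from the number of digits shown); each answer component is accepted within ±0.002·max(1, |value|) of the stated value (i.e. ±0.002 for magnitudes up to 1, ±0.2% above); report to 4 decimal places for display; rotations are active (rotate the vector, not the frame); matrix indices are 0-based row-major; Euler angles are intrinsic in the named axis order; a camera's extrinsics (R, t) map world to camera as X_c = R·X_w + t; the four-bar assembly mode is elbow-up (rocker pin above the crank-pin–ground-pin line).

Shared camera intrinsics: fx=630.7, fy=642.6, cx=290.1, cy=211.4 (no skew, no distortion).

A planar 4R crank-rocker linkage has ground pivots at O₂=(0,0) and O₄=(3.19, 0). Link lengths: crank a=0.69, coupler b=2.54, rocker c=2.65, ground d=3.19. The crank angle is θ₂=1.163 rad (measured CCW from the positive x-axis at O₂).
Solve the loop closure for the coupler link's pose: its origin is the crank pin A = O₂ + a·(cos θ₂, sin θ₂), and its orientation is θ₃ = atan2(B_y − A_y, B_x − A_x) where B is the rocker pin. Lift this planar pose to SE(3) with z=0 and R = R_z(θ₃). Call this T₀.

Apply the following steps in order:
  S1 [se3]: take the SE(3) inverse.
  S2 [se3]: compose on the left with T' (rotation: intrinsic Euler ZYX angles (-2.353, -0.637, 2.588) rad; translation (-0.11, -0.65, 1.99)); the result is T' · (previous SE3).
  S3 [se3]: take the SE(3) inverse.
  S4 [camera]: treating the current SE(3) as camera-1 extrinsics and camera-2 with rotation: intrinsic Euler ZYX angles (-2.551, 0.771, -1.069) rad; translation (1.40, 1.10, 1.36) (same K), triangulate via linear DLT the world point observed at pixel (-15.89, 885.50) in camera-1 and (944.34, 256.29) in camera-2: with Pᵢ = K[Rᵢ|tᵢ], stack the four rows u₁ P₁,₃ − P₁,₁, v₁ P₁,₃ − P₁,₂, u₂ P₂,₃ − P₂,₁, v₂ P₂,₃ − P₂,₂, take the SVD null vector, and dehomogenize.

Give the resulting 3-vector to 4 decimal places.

source (fourbar_fk): coupler pose = R=[0.7146 -0.6996 0.0000; 0.6996 0.7146 0.0000; 0.0000 0.0000 1.0000], t=(0.2736, 0.6334, 0.0000)
after S1 (invert_se3): R=[0.7146 0.6996 0.0000; -0.6996 0.7146 0.0000; 0.0000 0.0000 1.0000], t=(-0.6387, -0.2612, 0.0000)
after S2 (compose_se3): R=[-0.1370 -0.6701 -0.7296; -0.9821 0.1880 0.0117; 0.1294 0.7181 -0.6838], t=(0.3519, -0.5004, 1.4997)
after S3 (invert_se3): R=[-0.1370 -0.9821 0.1294; -0.6701 0.1880 0.7181; -0.7296 0.0117 -0.6838], t=(-0.6372, -0.7471, 1.2881)
after S4 (triangulate): (-1.1817, 0.2691, 1.5073)

result = (-1.1817, 0.2691, 1.5073)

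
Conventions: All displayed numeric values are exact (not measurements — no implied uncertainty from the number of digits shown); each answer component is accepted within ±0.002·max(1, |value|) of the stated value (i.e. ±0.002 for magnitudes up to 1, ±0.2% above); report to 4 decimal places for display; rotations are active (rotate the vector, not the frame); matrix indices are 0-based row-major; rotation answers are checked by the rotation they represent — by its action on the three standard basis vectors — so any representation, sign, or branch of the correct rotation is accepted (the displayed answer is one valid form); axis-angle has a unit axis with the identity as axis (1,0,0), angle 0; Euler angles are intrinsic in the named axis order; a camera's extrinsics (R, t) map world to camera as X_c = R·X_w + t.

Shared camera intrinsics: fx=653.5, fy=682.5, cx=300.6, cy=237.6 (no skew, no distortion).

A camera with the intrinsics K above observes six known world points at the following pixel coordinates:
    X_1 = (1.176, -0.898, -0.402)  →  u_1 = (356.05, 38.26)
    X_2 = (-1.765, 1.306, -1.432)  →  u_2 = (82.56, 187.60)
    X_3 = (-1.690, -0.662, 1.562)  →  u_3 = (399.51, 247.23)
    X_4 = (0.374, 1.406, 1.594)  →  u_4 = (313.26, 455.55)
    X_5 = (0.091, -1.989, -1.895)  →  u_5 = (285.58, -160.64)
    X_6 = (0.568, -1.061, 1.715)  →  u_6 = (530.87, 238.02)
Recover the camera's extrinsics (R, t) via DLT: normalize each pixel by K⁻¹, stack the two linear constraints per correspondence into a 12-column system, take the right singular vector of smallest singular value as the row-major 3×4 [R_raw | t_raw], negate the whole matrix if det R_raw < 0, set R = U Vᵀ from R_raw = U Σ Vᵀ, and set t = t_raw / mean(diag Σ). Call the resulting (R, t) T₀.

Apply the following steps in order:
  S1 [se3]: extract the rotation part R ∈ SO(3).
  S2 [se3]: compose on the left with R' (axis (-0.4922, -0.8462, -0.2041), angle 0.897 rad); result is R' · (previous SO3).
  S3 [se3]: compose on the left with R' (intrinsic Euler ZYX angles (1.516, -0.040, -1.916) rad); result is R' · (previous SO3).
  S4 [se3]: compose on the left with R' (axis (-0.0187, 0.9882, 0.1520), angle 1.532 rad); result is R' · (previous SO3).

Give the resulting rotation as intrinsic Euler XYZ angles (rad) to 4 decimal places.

rotation (euler_xyz) = (-1.3375, -1.0007, 0.4693)

source (pnp_recover): camera pose = R=[0.1663 -0.6803 0.7139; 0.0364 0.7277 0.6850; -0.9854 -0.0879 0.1458], t=(-0.1400, -0.4200, 5.6098)
after S1 (rot_of_se3): [0.1663 -0.6803 0.7139; 0.0364 0.7277 0.6850; -0.9854 -0.0879 0.1458]
after S2 (compose_so3): [0.7448 -0.2016 0.6361; -0.4110 0.6124 0.6753; -0.5257 -0.7644 0.3733]
after S3 (compose_so3): [0.3946 0.9148 -0.0861; 0.7011 -0.2392 0.6718; 0.5940 -0.3254 -0.7357]
after S4 (compose_so3): [0.4814 -0.2441 -0.8418; 0.8350 -0.1642 0.5251; -0.2664 -0.9558 0.1248]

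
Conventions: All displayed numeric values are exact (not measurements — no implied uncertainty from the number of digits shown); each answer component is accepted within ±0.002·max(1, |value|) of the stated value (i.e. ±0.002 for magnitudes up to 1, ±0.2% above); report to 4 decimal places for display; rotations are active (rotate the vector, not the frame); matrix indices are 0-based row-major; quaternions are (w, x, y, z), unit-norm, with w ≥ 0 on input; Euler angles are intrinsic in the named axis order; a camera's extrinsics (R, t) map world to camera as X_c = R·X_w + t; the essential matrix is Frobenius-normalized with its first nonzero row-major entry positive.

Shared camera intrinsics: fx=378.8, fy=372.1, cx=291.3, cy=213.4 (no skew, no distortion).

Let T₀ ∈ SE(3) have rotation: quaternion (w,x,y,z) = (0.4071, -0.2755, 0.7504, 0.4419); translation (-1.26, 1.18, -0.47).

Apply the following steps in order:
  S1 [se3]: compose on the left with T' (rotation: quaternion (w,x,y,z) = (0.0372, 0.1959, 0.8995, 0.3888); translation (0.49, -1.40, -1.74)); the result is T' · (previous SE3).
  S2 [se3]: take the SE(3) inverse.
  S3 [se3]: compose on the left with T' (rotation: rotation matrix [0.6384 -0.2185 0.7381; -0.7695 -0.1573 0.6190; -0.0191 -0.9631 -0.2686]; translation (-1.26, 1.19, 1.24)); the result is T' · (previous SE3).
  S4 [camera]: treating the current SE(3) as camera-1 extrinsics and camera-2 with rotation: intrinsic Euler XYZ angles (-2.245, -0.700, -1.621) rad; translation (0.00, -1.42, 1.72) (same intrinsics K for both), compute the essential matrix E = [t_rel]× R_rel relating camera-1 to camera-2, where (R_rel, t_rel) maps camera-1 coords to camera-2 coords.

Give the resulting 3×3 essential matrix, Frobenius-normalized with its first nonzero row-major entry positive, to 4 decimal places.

matrix = [0.2373 0.1730 -0.5716; 0.6447 -0.1712 0.2325; 0.1415 0.0709 -0.2510]

after S1 (compose_se3): R=[0.2709 0.9560 -0.1121; -0.8156 0.2899 0.5008; 0.5113 -0.0443 0.8583], t=(1.9285, -1.4697, -0.6785)
after S2 (invert_se3): R=[0.2709 -0.8156 0.5113; 0.9560 0.2899 -0.0443; -0.1121 0.5008 0.8583], t=(-1.3742, -1.4477, 1.5346)
after S3 (compose_se3): R=[-0.1187 -0.2143 0.9695; -0.4283 0.8920 0.1448; -0.8958 -0.3981 -0.1976], t=(-0.6883, 3.4251, 2.2484)
after S4 (essential): [0.2373 0.1730 -0.5716; 0.6447 -0.1712 0.2325; 0.1415 0.0709 -0.2510]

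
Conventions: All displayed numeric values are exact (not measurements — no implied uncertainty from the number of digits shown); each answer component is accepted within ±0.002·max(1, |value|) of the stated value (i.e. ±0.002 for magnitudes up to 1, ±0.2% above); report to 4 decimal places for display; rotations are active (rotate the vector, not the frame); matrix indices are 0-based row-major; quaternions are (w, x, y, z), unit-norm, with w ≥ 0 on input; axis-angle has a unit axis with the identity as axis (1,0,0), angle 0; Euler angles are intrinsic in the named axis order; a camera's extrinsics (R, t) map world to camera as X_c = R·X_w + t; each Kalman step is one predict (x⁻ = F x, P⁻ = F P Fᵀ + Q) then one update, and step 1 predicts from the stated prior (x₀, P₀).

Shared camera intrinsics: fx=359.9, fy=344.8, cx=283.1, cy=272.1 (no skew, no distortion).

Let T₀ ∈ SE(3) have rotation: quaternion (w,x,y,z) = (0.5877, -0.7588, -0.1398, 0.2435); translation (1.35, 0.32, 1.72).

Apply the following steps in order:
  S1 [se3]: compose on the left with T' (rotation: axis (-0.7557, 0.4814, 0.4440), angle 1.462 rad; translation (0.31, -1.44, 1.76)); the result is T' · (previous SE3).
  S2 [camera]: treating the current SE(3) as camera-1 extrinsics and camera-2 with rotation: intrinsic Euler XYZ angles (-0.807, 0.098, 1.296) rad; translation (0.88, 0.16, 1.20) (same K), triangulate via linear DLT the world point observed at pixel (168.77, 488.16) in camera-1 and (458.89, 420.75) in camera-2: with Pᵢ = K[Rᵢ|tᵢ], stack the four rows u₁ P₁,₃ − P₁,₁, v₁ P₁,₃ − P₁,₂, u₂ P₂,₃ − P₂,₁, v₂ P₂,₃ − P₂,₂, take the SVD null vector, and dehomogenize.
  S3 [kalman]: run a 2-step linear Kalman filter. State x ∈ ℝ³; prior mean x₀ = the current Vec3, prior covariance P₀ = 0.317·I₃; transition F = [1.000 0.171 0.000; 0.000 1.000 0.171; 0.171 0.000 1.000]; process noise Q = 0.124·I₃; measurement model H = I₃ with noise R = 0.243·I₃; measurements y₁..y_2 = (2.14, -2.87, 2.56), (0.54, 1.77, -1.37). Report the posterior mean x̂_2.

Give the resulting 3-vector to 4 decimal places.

after S1 (compose_se3): R=[0.1019 -0.0112 -0.9947; 0.0624 -0.9979 0.0176; -0.9928 -0.0639 -0.1010], t=(1.2075, 0.4388, 1.0198)
after S2 (triangulate): (-0.2301, -0.2429, 1.5468)
after S3 (kf_track): (0.7066, 0.1976, 0.4412)

result = (0.7066, 0.1976, 0.4412)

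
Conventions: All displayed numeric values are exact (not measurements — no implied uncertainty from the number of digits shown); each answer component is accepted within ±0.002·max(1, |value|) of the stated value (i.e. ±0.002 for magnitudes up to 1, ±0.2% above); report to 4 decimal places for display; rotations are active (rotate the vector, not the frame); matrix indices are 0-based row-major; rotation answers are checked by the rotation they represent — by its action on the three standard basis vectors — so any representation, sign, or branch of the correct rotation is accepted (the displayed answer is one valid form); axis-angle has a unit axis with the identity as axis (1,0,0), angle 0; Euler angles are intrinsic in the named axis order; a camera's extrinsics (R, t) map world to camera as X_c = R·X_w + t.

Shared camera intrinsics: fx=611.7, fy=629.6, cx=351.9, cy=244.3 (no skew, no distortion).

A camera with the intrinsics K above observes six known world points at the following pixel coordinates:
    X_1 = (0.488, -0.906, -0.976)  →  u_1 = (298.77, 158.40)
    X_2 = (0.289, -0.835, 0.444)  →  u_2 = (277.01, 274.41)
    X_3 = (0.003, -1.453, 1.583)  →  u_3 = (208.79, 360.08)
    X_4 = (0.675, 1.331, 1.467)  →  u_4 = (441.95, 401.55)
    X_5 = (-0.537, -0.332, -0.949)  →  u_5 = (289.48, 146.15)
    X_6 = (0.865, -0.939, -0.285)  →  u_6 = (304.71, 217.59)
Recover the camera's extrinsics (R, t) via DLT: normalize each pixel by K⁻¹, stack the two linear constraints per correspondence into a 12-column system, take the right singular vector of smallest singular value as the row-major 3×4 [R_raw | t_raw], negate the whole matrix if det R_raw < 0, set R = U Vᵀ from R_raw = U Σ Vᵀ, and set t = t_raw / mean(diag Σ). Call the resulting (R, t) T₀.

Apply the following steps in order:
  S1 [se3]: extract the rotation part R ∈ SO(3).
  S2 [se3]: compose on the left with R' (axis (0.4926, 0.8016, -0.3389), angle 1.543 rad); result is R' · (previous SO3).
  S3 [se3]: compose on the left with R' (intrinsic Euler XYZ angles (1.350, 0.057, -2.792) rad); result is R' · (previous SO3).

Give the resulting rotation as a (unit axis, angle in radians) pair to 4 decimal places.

rotation (axis_angle) = ((-0.1196, -0.9345, 0.3353), 2.7917)

source (pnp_recover): camera pose = R=[0.4771 0.8658 -0.1507; 0.0679 0.1347 0.9886; 0.8762 -0.4819 0.0055], t=(-0.2599, 0.0101, 6.7885)
after S1 (rot_of_se3): [0.4771 0.8658 -0.1507; 0.0679 0.1347 0.9886; 0.8762 -0.4819 0.0055]
after S2 (compose_so3): [0.7347 0.0177 0.6782; -0.5970 0.4915 0.6340; -0.3221 -0.8707 0.3717]
after S3 (compose_so3): [-0.9116 0.1019 -0.3981; 0.3318 0.7541 -0.5667; 0.2425 -0.6488 -0.7213]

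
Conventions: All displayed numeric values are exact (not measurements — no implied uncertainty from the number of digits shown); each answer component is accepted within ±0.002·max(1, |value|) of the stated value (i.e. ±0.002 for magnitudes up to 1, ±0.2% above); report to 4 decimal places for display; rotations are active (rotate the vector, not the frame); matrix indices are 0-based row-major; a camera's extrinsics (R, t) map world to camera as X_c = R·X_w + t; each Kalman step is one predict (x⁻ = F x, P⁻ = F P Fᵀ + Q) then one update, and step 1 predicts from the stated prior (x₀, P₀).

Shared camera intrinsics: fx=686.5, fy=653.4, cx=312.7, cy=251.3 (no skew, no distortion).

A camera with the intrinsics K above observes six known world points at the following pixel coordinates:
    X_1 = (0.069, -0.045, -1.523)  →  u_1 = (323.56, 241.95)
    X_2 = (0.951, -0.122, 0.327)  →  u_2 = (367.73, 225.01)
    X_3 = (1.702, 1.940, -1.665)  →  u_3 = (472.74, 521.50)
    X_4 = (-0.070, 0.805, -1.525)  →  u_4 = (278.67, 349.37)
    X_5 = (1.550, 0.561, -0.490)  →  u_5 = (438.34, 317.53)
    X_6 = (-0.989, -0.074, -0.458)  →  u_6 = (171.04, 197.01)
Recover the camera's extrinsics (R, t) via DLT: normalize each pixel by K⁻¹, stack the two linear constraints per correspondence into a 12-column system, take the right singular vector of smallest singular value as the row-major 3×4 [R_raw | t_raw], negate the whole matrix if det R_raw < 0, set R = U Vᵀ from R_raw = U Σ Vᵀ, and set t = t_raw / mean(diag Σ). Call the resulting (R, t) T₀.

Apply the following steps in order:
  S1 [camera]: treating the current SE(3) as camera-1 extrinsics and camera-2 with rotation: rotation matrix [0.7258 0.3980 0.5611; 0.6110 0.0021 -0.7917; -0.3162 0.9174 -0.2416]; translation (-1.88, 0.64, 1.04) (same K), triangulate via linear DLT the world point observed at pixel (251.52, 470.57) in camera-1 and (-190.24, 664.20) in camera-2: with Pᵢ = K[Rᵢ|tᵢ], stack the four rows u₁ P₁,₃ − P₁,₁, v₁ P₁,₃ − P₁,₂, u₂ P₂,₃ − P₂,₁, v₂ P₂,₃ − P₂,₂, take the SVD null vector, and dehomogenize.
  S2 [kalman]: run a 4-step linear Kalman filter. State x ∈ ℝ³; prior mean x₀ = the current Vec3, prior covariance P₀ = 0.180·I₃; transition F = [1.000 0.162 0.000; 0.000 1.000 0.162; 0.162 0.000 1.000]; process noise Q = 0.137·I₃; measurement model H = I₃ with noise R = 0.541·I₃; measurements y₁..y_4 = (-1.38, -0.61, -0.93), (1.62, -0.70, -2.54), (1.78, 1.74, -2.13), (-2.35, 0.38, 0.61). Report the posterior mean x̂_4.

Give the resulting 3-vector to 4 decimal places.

source (pnp_recover): camera pose = R=[0.9531 -0.2176 -0.2103; 0.1862 0.9696 -0.1590; 0.2385 0.1124 0.9646], t=(-0.3200, -0.2800, 6.2597)
after S1 (triangulate): (-0.0980, 1.6942, -1.6828)
after S2 (kf_track): (-0.1974, 0.2568, -0.8925)

result = (-0.1974, 0.2568, -0.8925)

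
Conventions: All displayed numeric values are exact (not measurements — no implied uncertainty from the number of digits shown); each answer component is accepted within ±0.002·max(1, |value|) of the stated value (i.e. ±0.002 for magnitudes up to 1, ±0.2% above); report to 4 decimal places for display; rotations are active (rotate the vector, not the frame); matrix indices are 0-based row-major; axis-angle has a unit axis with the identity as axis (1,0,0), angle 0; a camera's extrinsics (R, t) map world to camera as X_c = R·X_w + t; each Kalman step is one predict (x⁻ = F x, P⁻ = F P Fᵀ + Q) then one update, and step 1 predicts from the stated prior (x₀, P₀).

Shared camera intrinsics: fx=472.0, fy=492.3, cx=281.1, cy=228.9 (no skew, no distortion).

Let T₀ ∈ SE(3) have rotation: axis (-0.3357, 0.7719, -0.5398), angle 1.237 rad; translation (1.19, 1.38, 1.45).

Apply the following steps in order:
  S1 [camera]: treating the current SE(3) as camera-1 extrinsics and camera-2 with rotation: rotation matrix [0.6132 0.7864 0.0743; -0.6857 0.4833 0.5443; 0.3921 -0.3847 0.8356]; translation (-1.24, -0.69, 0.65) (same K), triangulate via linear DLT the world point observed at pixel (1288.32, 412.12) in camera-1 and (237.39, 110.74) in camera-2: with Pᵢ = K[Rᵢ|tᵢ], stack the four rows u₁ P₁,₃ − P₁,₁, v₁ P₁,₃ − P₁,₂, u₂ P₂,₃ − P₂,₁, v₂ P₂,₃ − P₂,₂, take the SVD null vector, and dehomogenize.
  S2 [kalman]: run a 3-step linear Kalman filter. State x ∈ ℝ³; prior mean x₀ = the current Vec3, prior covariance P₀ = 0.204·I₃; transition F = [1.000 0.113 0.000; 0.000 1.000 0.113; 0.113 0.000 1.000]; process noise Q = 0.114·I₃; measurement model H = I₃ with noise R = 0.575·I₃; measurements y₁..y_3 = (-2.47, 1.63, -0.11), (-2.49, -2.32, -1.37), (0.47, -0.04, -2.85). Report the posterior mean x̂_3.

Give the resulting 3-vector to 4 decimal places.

result = (-0.5629, -0.3286, -0.9750)

after S1 (triangulate): (1.3432, 0.0548, 1.7550)
after S2 (kf_track): (-0.5629, -0.3286, -0.9750)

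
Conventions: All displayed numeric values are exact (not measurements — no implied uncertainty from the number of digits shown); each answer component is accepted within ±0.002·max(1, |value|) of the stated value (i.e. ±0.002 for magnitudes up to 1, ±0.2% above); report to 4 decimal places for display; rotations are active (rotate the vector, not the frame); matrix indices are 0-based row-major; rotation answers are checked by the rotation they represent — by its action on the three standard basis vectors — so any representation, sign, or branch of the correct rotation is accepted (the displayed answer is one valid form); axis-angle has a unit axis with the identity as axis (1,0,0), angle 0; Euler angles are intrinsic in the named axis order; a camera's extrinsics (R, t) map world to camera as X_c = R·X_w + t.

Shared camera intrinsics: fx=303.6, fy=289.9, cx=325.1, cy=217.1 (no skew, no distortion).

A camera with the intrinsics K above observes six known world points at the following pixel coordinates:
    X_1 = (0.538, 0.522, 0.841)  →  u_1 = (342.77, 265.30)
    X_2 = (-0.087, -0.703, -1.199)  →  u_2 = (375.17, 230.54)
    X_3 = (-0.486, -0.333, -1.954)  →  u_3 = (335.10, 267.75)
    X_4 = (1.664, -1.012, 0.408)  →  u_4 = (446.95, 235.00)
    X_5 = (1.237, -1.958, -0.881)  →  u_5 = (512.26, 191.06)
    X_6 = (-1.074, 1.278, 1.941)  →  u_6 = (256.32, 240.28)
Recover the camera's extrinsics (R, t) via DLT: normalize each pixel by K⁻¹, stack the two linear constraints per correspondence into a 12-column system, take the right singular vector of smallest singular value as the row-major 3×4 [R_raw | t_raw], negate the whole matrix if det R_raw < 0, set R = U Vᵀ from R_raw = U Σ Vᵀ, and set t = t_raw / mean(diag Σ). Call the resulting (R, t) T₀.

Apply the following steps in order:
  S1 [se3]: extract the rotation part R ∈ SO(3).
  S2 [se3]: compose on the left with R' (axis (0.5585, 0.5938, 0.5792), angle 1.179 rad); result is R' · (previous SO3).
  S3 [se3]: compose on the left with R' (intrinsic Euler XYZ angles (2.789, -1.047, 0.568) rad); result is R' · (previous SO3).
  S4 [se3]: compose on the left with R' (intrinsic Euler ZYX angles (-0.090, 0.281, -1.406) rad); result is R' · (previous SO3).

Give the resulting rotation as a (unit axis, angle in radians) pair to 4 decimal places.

source (pnp_recover): camera pose = R=[0.8562 -0.5120 -0.0690; 0.4803 0.8381 -0.2588; 0.1904 0.1885 0.9635], t=(0.2000, 0.4799, 4.7496)
after S1 (rot_of_se3): [0.8562 -0.5120 -0.0690; 0.4803 0.8381 -0.2588; 0.1904 0.1885 0.9635]
after S2 (compose_so3): [0.4760 -0.4299 0.7672; 0.8641 0.0665 -0.4988; 0.1635 0.9004 0.4031]
after S3 (compose_so3): [-0.1734 -0.9788 0.1086; -0.9331 0.1280 -0.3360; 0.3150 -0.1596 -0.9356]
after S4 (compose_so3): [0.1167 -0.9910 0.0652; 0.1477 -0.0476 -0.9879; 0.9821 0.1250 0.1408]

rotation (axis_angle) = ((0.6057, -0.4991, 0.6198), 1.9768)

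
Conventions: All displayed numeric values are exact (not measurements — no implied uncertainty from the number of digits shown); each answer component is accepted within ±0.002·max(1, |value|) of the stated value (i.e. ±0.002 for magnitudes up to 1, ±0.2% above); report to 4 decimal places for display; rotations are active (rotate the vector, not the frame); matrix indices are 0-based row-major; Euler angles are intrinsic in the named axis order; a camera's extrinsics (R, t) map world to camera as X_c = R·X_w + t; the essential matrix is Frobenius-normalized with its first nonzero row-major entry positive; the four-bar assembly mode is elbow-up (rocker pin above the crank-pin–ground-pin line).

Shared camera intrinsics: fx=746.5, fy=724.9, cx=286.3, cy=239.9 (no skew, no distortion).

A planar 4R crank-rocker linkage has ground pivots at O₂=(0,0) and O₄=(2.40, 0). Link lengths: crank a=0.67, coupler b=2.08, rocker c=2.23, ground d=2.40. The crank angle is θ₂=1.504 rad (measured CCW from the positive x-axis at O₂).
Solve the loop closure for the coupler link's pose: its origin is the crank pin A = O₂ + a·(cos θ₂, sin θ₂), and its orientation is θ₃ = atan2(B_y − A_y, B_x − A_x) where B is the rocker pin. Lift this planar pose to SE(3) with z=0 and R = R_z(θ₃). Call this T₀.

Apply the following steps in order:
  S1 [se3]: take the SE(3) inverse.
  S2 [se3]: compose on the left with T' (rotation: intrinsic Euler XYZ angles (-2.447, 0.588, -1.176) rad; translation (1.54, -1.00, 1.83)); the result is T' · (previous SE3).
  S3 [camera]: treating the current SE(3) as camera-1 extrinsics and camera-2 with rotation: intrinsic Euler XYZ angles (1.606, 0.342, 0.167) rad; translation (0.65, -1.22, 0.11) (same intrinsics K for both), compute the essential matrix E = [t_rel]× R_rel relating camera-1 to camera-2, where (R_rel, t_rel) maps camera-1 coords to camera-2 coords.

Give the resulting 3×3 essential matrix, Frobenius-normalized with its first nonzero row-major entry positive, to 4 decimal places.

source (fourbar_fk): coupler pose = R=[0.7375 -0.6754 0.0000; 0.6754 0.7375 0.0000; 0.0000 0.0000 1.0000], t=(0.0447, 0.6685, 0.0000)
after S1 (invert_se3): R=[0.7375 0.6754 0.0000; -0.6754 0.7375 0.0000; 0.0000 0.0000 1.0000], t=(-0.4845, -0.4628, 0.0000)
after S2 (compose_se3): R=[-0.2827 0.7826 0.5547; 0.8432 -0.0729 0.5326; 0.4572 0.6183 -0.6393], t=(1.0295, -0.9890, 1.3962)
after S3 (essential): [0.5615 0.1109 0.0345; 0.2134 0.3999 0.3378; 0.3680 -0.3220 -0.3356]

matrix = [0.5615 0.1109 0.0345; 0.2134 0.3999 0.3378; 0.3680 -0.3220 -0.3356]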